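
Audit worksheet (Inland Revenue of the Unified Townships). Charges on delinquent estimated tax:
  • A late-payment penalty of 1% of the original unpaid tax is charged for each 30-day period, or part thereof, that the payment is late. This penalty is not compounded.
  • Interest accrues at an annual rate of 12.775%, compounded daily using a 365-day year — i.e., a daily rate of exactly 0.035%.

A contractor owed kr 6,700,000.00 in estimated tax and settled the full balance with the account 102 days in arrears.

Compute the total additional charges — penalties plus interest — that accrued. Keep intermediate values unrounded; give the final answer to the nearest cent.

Penalty periods: ⌈102/30⌉ = 4; penalty = 4 × 1% × kr 6,700,000.00 = kr 268,000.00
Interest: kr 6,700,000.00 × ((1 + 0.00035)^102 − 1) = kr 6,700,000.00 × 0.03633842… = kr 243,467.4364…
Penalties + interest = kr 268,000.0000 + kr 243,467.4364… = kr 511,467.44

kr 511,467.44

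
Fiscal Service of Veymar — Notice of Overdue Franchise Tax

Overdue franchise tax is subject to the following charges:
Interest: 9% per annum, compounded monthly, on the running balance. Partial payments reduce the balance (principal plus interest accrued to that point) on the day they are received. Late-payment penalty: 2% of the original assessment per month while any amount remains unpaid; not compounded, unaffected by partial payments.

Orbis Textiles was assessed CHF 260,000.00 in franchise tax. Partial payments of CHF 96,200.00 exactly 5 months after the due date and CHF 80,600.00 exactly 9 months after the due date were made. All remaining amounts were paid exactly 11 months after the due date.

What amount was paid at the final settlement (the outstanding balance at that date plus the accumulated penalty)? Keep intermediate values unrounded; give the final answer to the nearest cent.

CHF 157,048.23

Monthly rate = 9% ÷ 12 = 0.75%
Balance at month 5: CHF 260,000.0000 × (1 + 0.0075)^5 = CHF 269,897.3510…
After CHF 96,200.00 payment: CHF 269,897.3510… − CHF 96,200.00 = CHF 173,697.3510…
Balance at month 9: CHF 173,697.3510… × (1 + 0.0075)^4 = CHF 178,967.1880…
After CHF 80,600.00 payment: CHF 178,967.1880… − CHF 80,600.00 = CHF 98,367.1880…
Balance at month 11: CHF 98,367.1880… × (1 + 0.0075)^2 = CHF 99,848.2290…
Penalty: 11 × 2% × CHF 260,000.00 = CHF 57,200.00
Final settlement = outstanding balance + penalty = CHF 99,848.2290… + CHF 57,200.00 = CHF 157,048.23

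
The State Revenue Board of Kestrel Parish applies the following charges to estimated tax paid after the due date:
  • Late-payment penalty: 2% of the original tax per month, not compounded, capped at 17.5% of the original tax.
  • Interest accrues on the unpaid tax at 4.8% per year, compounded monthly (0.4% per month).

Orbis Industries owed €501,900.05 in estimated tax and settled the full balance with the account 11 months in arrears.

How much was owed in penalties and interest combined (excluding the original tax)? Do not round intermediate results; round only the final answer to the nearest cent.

Penalty (uncapped): 11 × 2% × €501,900.05 = €110,418.01…; cap = 17.5% × €501,900.05 = €87,832.51… → penalty = €87,832.51…
Interest: €501,900.05 × ((1 + 0.004)^11 − 1) = €501,900.05 × 0.0448906… = €22,530.6169…
Penalties + interest = €87,832.5088… + €22,530.6169… = €110,363.13

€110,363.13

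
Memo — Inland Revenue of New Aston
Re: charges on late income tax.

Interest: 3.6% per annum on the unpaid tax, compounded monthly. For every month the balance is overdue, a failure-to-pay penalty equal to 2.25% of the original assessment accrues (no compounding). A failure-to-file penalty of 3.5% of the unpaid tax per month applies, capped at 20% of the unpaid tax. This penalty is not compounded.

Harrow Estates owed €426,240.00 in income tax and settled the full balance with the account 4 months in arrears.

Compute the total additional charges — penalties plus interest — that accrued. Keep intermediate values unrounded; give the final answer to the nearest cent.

€103,173.14

Failure-to-file: 4 × 3.5% × €426,240.00 = €59,673.60 (under the 20% cap)
Failure-to-pay penalty: 4 × 2.25% × €426,240.00 = €38,361.60
Interest (3.6%/yr ÷ 12 = 0.3%/month): €426,240.00 × ((1 + 0.003)^4 − 1) = €5,137.9430…
Penalties + interest = €98,035.2000 + €5,137.9430… = €103,173.14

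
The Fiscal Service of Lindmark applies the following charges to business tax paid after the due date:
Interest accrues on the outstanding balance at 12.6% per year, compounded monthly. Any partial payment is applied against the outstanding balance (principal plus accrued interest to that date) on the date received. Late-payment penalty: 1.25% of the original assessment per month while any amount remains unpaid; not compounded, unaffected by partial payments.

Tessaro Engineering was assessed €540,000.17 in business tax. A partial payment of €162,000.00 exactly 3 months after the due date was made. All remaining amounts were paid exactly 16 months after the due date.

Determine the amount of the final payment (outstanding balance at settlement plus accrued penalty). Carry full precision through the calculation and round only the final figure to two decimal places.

€560,665.56

Monthly rate = 12.6% ÷ 12 = 1.05%
Balance at month 3: €540,000.1700 × (1 + 0.0105)^3 = €557,189.4055…
After €162,000.00 payment: €557,189.4055… − €162,000.00 = €395,189.4055…
Balance at month 16: €395,189.4055… × (1 + 0.0105)^13 = €452,665.5307…
Penalty: 16 × 1.25% × €540,000.17 = €108,000.03…
Final settlement = outstanding balance + penalty = €452,665.5307… + €108,000.03… = €560,665.56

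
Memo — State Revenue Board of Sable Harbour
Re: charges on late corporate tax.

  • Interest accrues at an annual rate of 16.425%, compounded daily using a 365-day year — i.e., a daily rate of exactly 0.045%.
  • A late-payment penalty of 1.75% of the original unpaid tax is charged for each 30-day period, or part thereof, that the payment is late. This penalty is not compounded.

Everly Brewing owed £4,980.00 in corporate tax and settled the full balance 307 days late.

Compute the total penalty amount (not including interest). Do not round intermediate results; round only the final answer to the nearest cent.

£958.65

Penalty periods: ⌈307/30⌉ = 11; penalty = 11 × 1.75% × £4,980.00 = £958.65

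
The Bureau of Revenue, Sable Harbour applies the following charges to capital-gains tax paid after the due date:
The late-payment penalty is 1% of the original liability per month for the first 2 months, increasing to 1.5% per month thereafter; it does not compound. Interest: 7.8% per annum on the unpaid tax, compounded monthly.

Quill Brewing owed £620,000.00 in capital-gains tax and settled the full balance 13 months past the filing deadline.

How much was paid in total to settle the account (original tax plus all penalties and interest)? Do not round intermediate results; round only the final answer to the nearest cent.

Penalty, months 1–2: 2 × 1% × £620,000.00 = £12,400.00
Penalty, months 3–13: 11 × 1.5% × £620,000.00 = £102,300.00
Interest (7.8%/yr ÷ 12 = 0.65%/month): £620,000.00 × ((1 + 0.0065)^13 − 1) = £54,482.7072…
Total = £620,000.00 + £114,700.0000 + £54,482.7072… = £789,182.71

£789,182.71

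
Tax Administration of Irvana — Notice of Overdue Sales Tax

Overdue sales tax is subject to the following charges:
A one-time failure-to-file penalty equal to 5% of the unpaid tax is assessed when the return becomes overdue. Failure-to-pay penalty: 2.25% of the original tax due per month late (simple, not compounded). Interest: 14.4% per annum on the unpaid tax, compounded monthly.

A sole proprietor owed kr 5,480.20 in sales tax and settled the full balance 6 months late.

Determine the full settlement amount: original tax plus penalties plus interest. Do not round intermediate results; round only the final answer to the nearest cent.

Failure-to-file penalty: 5% × kr 5,480.20 = kr 274.01
Failure-to-pay penalty = 2.25% × kr 5,480.20 × 6 mo = kr 739.83…
Interest (14.4%/yr ÷ 12 = 1.2%/month): kr 5,480.20 × ((1 + 0.012)^6 − 1) = kr 406.6027…
Total = kr 5,480.20 + kr 1,013.8370 + kr 406.6027… = kr 6,900.64

kr 6,900.64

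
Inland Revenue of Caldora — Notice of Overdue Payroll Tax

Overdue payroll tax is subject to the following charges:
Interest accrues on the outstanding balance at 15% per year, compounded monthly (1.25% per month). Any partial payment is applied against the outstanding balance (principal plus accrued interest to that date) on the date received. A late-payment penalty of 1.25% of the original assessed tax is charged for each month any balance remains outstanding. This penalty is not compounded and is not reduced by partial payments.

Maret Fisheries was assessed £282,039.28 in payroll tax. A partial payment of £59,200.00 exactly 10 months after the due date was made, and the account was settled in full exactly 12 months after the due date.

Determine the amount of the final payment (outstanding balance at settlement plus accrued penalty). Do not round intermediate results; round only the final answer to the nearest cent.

£308,995.01

Balance at month 10: £282,039.2800 × (1 + 0.0125)^10 = £319,344.8496…
After £59,200.00 payment: £319,344.8496… − £59,200.00 = £260,144.8496…
Balance at month 12: £260,144.8496… × (1 + 0.0125)^2 = £266,689.1184…
Penalty: 12 × 1.25% × £282,039.28 = £42,305.89…
Final settlement = outstanding balance + penalty = £266,689.1184… + £42,305.89… = £308,995.01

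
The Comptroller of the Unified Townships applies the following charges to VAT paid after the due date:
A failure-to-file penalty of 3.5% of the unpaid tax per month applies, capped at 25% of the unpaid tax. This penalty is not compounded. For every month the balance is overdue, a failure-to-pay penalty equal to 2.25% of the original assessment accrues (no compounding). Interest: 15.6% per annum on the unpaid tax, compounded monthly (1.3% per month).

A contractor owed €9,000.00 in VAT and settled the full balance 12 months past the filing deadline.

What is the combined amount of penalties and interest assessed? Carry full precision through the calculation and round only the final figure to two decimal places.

Failure-to-file: 12 × 3.5% × €9,000.00 = €3,780.00, capped at 25% × €9,000.00 = €2,250.00
Failure-to-pay penalty: 12 × 2.25% × €9,000.00 = €2,430.00
Interest: €9,000.00 × ((1 + 0.013)^12 − 1) = €9,000.00 × 0.1676518… = €1,508.8660…
Penalties + interest = €4,680.0000 + €1,508.8660… = €6,188.87

€6,188.87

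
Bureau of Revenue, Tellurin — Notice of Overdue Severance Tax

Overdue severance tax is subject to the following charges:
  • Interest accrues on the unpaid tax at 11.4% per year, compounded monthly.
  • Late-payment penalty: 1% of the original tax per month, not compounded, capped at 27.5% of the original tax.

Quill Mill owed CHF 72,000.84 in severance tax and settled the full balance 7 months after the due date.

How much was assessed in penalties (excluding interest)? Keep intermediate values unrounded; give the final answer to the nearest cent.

CHF 5,040.06

Penalty: 7 × 1% × CHF 72,000.84 = CHF 5,040.06… (below the 27.5% cap of CHF 19,800.23…)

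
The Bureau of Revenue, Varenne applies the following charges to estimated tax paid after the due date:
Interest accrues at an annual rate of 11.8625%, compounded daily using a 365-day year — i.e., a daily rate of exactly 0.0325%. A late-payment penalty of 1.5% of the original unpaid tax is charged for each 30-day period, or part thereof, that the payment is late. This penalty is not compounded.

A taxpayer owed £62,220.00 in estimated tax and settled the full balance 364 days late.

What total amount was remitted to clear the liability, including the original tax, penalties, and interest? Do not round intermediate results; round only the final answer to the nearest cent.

Penalty periods: ⌈364/30⌉ = 13; penalty = 13 × 1.5% × £62,220.00 = £12,132.90
Interest: £62,220.00 × ((1 + 0.000325)^364 − 1) = £62,220.00 × 0.12556010… = £7,812.3496…
Total = £62,220.00 + £12,132.9000 + £7,812.3496… = £82,165.25

£82,165.25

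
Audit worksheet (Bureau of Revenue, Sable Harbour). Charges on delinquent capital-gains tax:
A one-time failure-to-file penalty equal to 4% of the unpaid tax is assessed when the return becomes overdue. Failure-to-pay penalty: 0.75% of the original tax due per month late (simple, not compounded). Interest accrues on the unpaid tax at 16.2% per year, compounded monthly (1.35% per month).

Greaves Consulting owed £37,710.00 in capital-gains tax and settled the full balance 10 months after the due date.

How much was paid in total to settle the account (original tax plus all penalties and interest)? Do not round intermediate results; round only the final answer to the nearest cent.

Failure-to-file penalty: 4% × £37,710.00 = £1,508.40
Failure-to-pay penalty: 10 × 0.75% × £37,710.00 = £2,828.25
Interest: £37,710.00 × ((1 + 0.0135)^10 − 1) = £37,710.00 × 0.1435036… = £5,411.5202…
Total = £37,710.00 + £4,336.6500 + £5,411.5202… = £47,458.17

£47,458.17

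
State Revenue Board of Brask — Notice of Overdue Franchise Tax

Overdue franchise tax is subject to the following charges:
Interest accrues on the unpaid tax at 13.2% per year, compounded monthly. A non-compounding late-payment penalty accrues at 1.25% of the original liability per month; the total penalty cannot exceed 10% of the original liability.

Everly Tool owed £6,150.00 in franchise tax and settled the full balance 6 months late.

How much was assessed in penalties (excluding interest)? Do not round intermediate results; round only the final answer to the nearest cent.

£461.25

Penalty: 6 × 1.25% × £6,150.00 = £461.25 (below the 10% cap of £615.00)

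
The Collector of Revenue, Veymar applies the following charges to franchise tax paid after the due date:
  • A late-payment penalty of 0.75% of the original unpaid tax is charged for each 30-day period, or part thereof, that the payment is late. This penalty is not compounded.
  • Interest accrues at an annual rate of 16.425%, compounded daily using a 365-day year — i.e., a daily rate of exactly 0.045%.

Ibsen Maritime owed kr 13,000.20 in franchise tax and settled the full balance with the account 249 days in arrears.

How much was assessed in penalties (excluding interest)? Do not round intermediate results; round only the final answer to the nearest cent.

Penalty periods: ⌈249/30⌉ = 9; penalty = 9 × 0.75% × kr 13,000.20 = kr 877.51…

kr 877.51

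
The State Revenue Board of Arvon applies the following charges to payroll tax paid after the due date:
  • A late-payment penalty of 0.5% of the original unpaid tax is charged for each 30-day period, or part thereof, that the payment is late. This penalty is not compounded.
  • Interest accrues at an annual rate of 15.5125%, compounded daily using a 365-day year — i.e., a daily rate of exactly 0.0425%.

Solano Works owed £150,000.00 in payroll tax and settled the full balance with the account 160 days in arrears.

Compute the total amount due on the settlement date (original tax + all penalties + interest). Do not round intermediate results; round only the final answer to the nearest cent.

Penalty periods: ⌈160/30⌉ = 6; penalty = 6 × 0.5% × £150,000.00 = £4,500.00
Interest: £150,000.00 × ((1 + 0.000425)^160 − 1) = £150,000.00 × 0.07034985… = £10,552.4769…
Total = £150,000.00 + £4,500.0000 + £10,552.4769… = £165,052.48

£165,052.48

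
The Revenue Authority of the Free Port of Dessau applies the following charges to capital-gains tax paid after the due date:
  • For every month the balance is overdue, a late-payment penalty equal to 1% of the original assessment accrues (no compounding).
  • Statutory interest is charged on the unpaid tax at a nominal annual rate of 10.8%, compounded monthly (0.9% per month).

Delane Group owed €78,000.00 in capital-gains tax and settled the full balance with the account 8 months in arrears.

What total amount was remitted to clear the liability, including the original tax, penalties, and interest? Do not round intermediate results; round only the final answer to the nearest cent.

€90,036.12

Late-payment penalty = 1% × €78,000.00 × 8 mo = €6,240.00
Interest: €78,000.00 × ((1 + 0.009)^8 − 1) = €78,000.00 × 0.0743093… = €5,796.1244…
Total = €78,000.00 + €6,240.0000 + €5,796.1244… = €90,036.12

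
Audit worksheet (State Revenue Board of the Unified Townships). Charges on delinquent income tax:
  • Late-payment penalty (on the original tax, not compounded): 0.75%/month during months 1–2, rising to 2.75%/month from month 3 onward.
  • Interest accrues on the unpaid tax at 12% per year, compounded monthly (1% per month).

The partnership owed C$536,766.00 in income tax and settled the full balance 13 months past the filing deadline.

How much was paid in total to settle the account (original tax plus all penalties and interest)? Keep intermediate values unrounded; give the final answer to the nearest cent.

C$781,312.98

Penalty, months 1–2: 2 × 0.75% × C$536,766.00 = C$8,051.49
Penalty, months 3–13: 11 × 2.75% × C$536,766.00 = C$162,371.72…
Interest: C$536,766.00 × ((1 + 0.01)^13 − 1) = C$536,766.00 × 0.1380933… = C$74,123.7778…
Total = C$536,766.00 + C$170,423.2050 + C$74,123.7778… = C$781,312.98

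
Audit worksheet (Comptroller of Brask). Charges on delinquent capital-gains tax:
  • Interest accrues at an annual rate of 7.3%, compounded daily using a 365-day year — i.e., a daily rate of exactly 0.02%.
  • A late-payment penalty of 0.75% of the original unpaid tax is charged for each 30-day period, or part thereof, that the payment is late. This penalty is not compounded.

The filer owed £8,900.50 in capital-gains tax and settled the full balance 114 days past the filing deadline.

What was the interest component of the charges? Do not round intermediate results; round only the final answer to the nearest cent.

£205.24

Interest: £8,900.50 × ((1 + 0.0002)^114 − 1) = £8,900.50 × 0.02305957… = £205.2417…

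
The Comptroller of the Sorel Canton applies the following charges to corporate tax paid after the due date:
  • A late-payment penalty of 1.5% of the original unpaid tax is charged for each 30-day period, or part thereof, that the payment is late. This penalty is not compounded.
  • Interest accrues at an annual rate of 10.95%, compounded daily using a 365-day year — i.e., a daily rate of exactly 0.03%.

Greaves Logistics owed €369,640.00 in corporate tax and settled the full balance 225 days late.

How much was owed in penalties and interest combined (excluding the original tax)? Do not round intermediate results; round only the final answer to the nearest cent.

€70,164.85

Penalty periods: ⌈225/30⌉ = 8; penalty = 8 × 1.5% × €369,640.00 = €44,356.80
Interest: €369,640.00 × ((1 + 0.0003)^225 − 1) = €369,640.00 × 0.06981943… = €25,808.0540…
Penalties + interest = €44,356.8000 + €25,808.0540… = €70,164.85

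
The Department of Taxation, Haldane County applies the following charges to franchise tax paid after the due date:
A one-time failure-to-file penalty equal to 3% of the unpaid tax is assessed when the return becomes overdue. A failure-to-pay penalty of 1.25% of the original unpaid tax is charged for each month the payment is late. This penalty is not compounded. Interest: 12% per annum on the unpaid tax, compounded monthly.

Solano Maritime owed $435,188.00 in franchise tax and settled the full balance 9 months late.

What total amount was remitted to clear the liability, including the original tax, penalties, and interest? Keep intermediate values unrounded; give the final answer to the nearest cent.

$537,973.00

Failure-to-file penalty: 3% × $435,188.00 = $13,055.64
Failure-to-pay penalty = 1.25% × $435,188.00 × 9 mo = $48,958.65
Interest (12%/yr ÷ 12 = 1%/month): $435,188.00 × ((1 + 0.01)^9 − 1) = $40,770.7064…
Total = $435,188.00 + $62,014.2900 + $40,770.7064… = $537,973.00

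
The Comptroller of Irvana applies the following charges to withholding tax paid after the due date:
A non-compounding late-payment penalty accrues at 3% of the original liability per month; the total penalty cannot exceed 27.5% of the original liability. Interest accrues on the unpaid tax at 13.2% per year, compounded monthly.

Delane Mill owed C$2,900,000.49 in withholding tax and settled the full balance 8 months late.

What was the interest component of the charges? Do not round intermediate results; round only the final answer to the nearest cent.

Interest (13.2%/yr ÷ 12 = 1.1%/month): C$2,900,000.49 × ((1 + 0.011)^8 − 1) = C$265,244.3976…

C$265,244.40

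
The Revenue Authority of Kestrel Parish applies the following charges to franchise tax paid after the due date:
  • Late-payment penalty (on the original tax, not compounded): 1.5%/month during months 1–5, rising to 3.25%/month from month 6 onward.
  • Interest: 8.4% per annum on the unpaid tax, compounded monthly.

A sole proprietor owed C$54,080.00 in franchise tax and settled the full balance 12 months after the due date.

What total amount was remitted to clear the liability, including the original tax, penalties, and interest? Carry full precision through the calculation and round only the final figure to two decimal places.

Penalty, months 1–5: 5 × 1.5% × C$54,080.00 = C$4,056.00
Penalty, months 6–12: 7 × 3.25% × C$54,080.00 = C$12,303.20
Interest (8.4%/yr ÷ 12 = 0.7%/month): C$54,080.00 × ((1 + 0.007)^12 − 1) = C$4,721.7606…
Total = C$54,080.00 + C$16,359.2000 + C$4,721.7606… = C$75,160.96

C$75,160.96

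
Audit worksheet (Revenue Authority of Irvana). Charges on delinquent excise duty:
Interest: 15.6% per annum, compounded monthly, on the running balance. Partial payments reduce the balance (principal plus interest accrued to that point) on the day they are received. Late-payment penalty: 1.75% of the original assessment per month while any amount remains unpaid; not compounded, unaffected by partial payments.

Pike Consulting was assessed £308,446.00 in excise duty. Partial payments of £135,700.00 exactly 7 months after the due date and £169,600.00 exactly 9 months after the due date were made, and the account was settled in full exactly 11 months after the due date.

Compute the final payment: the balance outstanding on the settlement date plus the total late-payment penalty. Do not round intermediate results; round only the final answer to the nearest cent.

£97,977.95

Monthly rate = 15.6% ÷ 12 = 1.3%
Balance at month 7: £308,446.0000 × (1 + 0.013)^7 = £337,633.2896…
After £135,700.00 payment: £337,633.2896… − £135,700.00 = £201,933.2896…
Balance at month 9: £201,933.2896… × (1 + 0.013)^2 = £207,217.6818…
After £169,600.00 payment: £207,217.6818… − £169,600.00 = £37,617.6818…
Balance at month 11: £37,617.6818… × (1 + 0.013)^2 = £38,602.0989…
Penalty: 11 × 1.75% × £308,446.00 = £59,375.86…
Final settlement = outstanding balance + penalty = £38,602.0989… + £59,375.86… = £97,977.95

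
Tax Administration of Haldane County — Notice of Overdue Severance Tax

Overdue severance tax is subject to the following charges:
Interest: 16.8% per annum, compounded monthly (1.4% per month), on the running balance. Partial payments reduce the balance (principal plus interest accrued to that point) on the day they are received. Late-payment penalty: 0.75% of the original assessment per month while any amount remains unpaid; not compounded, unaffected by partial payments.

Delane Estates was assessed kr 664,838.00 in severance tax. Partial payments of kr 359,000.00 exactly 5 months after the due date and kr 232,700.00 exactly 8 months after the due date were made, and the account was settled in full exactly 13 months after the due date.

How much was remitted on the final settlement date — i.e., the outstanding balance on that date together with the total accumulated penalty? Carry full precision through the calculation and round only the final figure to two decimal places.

Balance at month 5: kr 664,838.0000 × (1 + 0.014)^5 = kr 712,698.1137…
After kr 359,000.00 payment: kr 712,698.1137… − kr 359,000.00 = kr 353,698.1137…
Balance at month 8: kr 353,698.1137… × (1 + 0.014)^3 = kr 368,762.3795…
After kr 232,700.00 payment: kr 368,762.3795… − kr 232,700.00 = kr 136,062.3795…
Balance at month 13: kr 136,062.3795… × (1 + 0.014)^5 = kr 145,857.1881…
Penalty: 13 × 0.75% × kr 664,838.00 = kr 64,821.71…
Final settlement = outstanding balance + penalty = kr 145,857.1881… + kr 64,821.71… = kr 210,678.89

kr 210,678.89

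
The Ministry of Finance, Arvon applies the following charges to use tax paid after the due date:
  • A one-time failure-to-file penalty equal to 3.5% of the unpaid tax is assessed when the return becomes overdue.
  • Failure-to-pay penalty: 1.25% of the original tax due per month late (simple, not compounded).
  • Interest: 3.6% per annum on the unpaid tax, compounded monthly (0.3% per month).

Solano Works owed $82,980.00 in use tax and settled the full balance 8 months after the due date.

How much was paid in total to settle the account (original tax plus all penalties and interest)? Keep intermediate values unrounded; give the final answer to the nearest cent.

$96,194.86

Failure-to-file penalty: 3.5% × $82,980.00 = $2,904.30
Failure-to-pay penalty = 1.25% × $82,980.00 × 8 mo = $8,298.00
Interest: $82,980.00 × ((1 + 0.003)^8 − 1) = $82,980.00 × 0.0242535… = $2,012.5569…
Total = $82,980.00 + $11,202.3000 + $2,012.5569… = $96,194.86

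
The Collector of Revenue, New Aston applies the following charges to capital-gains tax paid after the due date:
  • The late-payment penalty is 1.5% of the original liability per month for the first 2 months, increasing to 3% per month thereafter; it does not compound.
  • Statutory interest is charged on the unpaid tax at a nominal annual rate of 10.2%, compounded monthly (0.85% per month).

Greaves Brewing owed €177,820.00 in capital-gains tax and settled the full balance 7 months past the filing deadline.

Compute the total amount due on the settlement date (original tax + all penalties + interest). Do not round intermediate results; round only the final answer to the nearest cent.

Penalty, months 1–2: 2 × 1.5% × €177,820.00 = €5,334.60
Penalty, months 3–7: 5 × 3% × €177,820.00 = €26,673.00
Interest: €177,820.00 × ((1 + 0.0085)^7 − 1) = €177,820.00 × 0.0610389… = €10,853.9422…
Total = €177,820.00 + €32,007.6000 + €10,853.9422… = €220,681.54

€220,681.54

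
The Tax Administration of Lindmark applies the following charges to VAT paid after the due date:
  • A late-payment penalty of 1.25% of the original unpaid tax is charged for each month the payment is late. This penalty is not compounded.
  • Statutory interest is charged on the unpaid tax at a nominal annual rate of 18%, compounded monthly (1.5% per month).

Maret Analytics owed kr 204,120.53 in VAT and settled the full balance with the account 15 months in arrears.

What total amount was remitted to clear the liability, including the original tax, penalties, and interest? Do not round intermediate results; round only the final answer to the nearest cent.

kr 293,470.63

Late-payment penalty = 1.25% × kr 204,120.53 × 15 mo = kr 38,272.60…
Interest: kr 204,120.53 × ((1 + 0.015)^15 − 1) = kr 204,120.53 × 0.2502321… = kr 51,077.5021…
Total = kr 204,120.53 + kr 38,272.5994… + kr 51,077.5021… = kr 293,470.63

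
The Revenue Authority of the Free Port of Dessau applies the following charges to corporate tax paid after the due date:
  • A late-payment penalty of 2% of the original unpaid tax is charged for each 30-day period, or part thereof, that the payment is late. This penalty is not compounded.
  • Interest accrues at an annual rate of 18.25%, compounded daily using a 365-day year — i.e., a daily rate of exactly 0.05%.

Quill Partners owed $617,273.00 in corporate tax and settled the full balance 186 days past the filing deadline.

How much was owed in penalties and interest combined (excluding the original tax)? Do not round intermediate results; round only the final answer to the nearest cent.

$146,562.97

Penalty periods: ⌈186/30⌉ = 7; penalty = 7 × 2% × $617,273.00 = $86,418.22
Interest: $617,273.00 × ((1 + 0.0005)^186 − 1) = $617,273.00 × 0.09743623… = $60,144.7528…
Penalties + interest = $86,418.2200 + $60,144.7528… = $146,562.97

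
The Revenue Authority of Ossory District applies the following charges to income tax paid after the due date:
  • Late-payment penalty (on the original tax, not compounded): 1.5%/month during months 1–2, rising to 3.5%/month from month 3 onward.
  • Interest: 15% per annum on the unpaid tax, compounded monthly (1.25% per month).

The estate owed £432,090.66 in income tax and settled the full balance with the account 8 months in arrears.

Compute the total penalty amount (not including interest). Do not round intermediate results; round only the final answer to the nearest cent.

Penalty, months 1–2: 2 × 1.5% × £432,090.66 = £12,962.72…
Penalty, months 3–8: 6 × 3.5% × £432,090.66 = £90,739.04…
Total penalty = £12,962.72… + £90,739.04… = £103,701.76

£103,701.76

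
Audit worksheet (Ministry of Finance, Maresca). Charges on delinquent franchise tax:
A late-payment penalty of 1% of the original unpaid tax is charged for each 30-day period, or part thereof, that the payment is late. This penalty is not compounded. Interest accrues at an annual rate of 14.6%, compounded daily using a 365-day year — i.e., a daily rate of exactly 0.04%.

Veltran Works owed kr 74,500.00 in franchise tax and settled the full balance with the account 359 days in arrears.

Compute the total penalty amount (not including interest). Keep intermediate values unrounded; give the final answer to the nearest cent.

kr 8,940.00

Penalty periods: ⌈359/30⌉ = 12; penalty = 12 × 1% × kr 74,500.00 = kr 8,940.00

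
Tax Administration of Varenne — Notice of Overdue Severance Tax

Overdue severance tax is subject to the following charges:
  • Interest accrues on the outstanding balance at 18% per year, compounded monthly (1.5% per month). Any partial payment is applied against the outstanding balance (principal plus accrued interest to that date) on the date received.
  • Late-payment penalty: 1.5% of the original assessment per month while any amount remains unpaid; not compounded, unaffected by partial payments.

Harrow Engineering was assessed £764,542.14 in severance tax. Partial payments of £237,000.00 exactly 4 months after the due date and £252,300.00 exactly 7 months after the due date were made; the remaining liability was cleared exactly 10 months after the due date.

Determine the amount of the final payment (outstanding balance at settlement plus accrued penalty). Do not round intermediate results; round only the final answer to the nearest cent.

£478,992.98

Balance at month 4: £764,542.1400 × (1 + 0.015)^4 = £811,457.1603…
After £237,000.00 payment: £811,457.1603… − £237,000.00 = £574,457.1603…
Balance at month 7: £574,457.1603… × (1 + 0.015)^3 = £600,697.4299…
After £252,300.00 payment: £600,697.4299… − £252,300.00 = £348,397.4299…
Balance at month 10: £348,397.4299… × (1 + 0.015)^3 = £364,311.6584…
Penalty: 10 × 1.5% × £764,542.14 = £114,681.32…
Final settlement = outstanding balance + penalty = £364,311.6584… + £114,681.32… = £478,992.98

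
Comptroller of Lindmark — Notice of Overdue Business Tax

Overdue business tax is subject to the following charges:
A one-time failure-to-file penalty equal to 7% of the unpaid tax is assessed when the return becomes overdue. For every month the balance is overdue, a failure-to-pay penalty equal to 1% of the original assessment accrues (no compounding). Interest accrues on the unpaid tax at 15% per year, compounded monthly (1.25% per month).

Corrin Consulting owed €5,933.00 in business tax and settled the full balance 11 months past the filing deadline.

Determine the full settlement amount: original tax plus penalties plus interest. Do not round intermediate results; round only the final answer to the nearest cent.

€7,869.67

Failure-to-file penalty: 7% × €5,933.00 = €415.31
Failure-to-pay penalty: 11 × 1% × €5,933.00 = €652.63
Interest: €5,933.00 × ((1 + 0.0125)^11 − 1) = €5,933.00 × 0.1464242… = €868.7349…
Total = €5,933.00 + €1,067.9400 + €868.7349… = €7,869.67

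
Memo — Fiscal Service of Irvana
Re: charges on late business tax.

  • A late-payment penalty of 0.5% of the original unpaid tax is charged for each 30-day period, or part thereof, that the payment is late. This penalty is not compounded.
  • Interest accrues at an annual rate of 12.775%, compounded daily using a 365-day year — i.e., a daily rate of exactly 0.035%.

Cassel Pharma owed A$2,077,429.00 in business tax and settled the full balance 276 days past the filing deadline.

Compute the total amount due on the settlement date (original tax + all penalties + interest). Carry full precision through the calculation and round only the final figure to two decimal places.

Penalty periods: ⌈276/30⌉ = 10; penalty = 10 × 0.5% × A$2,077,429.00 = A$103,871.45
Interest: A$2,077,429.00 × ((1 + 0.00035)^276 − 1) = A$2,077,429.00 × 0.10140110… = A$210,653.5912…
Total = A$2,077,429.00 + A$103,871.4500 + A$210,653.5912… = A$2,391,954.04

A$2,391,954.04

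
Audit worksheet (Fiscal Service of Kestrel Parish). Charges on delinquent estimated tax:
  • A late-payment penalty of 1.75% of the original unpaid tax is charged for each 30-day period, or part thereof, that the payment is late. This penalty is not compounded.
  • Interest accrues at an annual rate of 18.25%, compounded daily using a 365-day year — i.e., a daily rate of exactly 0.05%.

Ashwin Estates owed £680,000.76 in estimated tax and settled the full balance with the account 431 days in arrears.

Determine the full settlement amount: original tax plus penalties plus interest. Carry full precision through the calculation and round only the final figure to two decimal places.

£1,021,983.46

Penalty periods: ⌈431/30⌉ = 15; penalty = 15 × 1.75% × £680,000.76 = £178,500.20…
Interest: £680,000.76 × ((1 + 0.0005)^431 − 1) = £680,000.76 × 0.24041518… = £163,482.5024…
Total = £680,000.76 + £178,500.1995 + £163,482.5024… = £1,021,983.46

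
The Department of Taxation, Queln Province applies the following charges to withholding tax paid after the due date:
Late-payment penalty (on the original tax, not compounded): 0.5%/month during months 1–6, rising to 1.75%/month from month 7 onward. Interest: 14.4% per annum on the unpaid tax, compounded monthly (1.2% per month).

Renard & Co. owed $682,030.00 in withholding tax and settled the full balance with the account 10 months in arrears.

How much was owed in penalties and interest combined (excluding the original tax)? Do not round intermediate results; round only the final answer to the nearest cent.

Penalty, months 1–6: 6 × 0.5% × $682,030.00 = $20,460.90
Penalty, months 7–10: 4 × 1.75% × $682,030.00 = $47,742.10
Interest: $682,030.00 × ((1 + 0.012)^10 − 1) = $682,030.00 × 0.1266918… = $86,407.5933…
Penalties + interest = $68,203.0000 + $86,407.5933… = $154,610.59

$154,610.59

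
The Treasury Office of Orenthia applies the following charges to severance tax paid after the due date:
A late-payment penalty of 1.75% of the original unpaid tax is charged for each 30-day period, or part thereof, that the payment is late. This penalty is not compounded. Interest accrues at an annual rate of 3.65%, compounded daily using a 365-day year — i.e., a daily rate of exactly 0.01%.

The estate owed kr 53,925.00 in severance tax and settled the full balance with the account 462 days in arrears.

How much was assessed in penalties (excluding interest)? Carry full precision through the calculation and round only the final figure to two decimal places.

Penalty periods: ⌈462/30⌉ = 16; penalty = 16 × 1.75% × kr 53,925.00 = kr 15,099.00

kr 15,099.00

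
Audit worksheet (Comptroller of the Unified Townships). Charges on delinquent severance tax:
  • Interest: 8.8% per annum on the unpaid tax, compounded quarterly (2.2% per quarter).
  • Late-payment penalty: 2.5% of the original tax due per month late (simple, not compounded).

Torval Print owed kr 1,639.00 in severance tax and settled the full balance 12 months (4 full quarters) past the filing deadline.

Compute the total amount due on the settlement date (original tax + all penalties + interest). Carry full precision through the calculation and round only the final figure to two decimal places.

Late-payment penalty = 2.5% × kr 1,639.00 × 12 mo = kr 491.70
Interest: kr 1,639.00 × ((1 + 0.022)^4 − 1) = kr 1,639.00 × 0.0909468… = kr 149.0618…
Total = kr 1,639.00 + kr 491.7000 + kr 149.0618… = kr 2,279.76

kr 2,279.76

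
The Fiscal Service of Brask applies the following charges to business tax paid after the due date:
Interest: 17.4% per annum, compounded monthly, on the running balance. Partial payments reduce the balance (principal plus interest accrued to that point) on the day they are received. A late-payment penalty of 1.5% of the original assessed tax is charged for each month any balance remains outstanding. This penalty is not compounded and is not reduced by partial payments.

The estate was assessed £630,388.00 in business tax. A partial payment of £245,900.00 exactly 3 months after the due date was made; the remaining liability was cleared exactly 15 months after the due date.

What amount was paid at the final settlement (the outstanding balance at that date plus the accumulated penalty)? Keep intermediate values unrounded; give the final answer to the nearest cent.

Monthly rate = 17.4% ÷ 12 = 1.45%
Balance at month 3: £630,388.0000 × (1 + 0.0145)^3 = £658,209.4170…
After £245,900.00 payment: £658,209.4170… − £245,900.00 = £412,309.4170…
Balance at month 15: £412,309.4170… × (1 + 0.0145)^12 = £490,058.4370…
Penalty: 15 × 1.5% × £630,388.00 = £141,837.30
Final settlement = outstanding balance + penalty = £490,058.4370… + £141,837.30 = £631,895.74

£631,895.74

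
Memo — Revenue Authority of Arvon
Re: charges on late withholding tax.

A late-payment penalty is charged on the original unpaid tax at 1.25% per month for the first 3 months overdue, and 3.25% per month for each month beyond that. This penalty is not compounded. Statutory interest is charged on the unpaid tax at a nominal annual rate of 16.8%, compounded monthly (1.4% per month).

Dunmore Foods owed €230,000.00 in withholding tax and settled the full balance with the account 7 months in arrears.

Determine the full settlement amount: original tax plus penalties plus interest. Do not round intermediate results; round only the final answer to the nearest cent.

Penalty, months 1–3: 3 × 1.25% × €230,000.00 = €8,625.00
Penalty, months 4–7: 4 × 3.25% × €230,000.00 = €29,900.00
Interest: €230,000.00 × ((1 + 0.014)^7 − 1) = €230,000.00 × 0.1022134… = €23,509.0811…
Total = €230,000.00 + €38,525.0000 + €23,509.0811… = €292,034.08

€292,034.08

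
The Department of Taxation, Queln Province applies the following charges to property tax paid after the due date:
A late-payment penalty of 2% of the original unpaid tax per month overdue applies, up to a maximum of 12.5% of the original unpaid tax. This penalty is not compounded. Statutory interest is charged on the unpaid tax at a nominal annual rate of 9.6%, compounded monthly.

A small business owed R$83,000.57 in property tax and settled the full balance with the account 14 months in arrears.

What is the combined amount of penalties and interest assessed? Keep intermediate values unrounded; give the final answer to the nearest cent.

R$20,170.34

Penalty (uncapped): 14 × 2% × R$83,000.57 = R$23,240.16…; cap = 12.5% × R$83,000.57 = R$10,375.07… → penalty = R$10,375.07…
Interest (9.6%/yr ÷ 12 = 0.8%/month): R$83,000.57 × ((1 + 0.008)^14 − 1) = R$9,795.2736…
Penalties + interest = R$10,375.0713… + R$9,795.2736… = R$20,170.34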